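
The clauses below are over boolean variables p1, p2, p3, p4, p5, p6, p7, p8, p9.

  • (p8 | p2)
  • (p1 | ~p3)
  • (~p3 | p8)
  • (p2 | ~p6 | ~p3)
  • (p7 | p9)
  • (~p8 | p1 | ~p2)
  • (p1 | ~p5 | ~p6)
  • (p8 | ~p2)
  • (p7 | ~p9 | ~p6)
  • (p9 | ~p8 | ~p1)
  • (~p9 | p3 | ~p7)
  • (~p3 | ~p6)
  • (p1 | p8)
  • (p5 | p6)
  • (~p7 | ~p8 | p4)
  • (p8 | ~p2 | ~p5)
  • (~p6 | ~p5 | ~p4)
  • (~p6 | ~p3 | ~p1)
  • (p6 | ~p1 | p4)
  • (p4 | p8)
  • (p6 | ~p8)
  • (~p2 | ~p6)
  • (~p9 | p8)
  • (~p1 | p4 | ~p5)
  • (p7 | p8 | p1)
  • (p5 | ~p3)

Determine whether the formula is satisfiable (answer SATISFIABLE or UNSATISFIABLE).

Try p1 = False.
  then p3 is forced to False.
  then p8 is forced to True.
  then p2 is forced to False.
  then p6 is forced to True.
  then p5 is forced to False.
Set p4 = True and propagate.
Set p7 = True and propagate.
  then p9 is forced to False.
So p1=False, p2=False, p3=False, p4=True, p5=False, p6=True, p7=True, p8=True, p9=False is a satisfying assignment.

SATISFIABLE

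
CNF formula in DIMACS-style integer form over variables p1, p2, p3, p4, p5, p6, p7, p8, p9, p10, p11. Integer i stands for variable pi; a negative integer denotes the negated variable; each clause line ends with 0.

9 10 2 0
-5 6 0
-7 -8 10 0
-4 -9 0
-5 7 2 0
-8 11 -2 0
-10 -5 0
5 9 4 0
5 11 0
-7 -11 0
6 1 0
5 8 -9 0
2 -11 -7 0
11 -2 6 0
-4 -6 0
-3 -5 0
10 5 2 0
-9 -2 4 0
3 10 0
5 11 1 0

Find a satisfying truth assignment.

Branch on p1: take p1 = False.
  then p6 is forced to True.
  then p4 is forced to False.
For the remaining variables, p2 = False, p3 = True, p5 = False, p7 = False, p8 = True, p9 = True, p10 = True, p11 = True works.
Every clause has at least one true literal under this assignment.

p1 = False, p2 = False, p3 = True, p4 = False, p5 = False, p6 = True, p7 = False, p8 = True, p9 = True, p10 = True, p11 = True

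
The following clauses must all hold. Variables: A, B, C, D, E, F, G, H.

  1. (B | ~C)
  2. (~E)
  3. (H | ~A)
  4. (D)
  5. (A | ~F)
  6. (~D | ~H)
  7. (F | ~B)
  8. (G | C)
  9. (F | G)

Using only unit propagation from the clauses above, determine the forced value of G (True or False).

(~E) is a unit clause: E = False.
Unit clause (D) sets D = True.
From (~H | ~D) and D = True: H = False.
In (~A | H), H is now false; ~A must hold, so A = False.
(A | ~F): since A = False, the clause reduces to (~F). F = False.
(F | ~B): since F = False, the clause reduces to (~B). B = False.
From (B | ~C) and B = False: C = False.
In (G | C), C is now false; G must hold, so G = True.

True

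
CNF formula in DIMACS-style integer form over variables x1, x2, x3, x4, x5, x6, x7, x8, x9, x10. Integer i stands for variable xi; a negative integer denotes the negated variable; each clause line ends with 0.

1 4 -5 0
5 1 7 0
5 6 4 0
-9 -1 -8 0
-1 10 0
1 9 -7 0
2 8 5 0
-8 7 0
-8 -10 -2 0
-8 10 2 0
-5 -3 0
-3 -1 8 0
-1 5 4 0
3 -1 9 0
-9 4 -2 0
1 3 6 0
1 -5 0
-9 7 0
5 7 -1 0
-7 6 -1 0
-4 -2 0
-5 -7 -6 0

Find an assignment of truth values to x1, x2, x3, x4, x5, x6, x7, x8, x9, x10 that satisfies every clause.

x1=0, x2=0, x3=0, x4=0, x5=0, x6=1, x7=1, x8=1, x9=1, x10=1

Set x1 = False and propagate.
  then x5 is forced to False.
  then x7 is forced to True.
  then x9 is forced to True.
The remaining clauses are satisfied by x2 = False, x3 = False, x4 = False, x6 = True, x8 = True, x10 = True.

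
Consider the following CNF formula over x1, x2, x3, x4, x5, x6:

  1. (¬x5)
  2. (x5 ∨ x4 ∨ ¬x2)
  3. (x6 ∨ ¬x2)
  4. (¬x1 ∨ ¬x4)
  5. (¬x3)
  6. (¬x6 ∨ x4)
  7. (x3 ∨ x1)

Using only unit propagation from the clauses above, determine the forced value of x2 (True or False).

(¬x5) stands alone — x5 = False.
Unit clause (¬x3) sets x3 = False.
(x3 ∨ x1): since x3 = False, the clause reduces to (x1). x1 = True.
(¬x1 ∨ ¬x4): since x1 = True, the clause reduces to (¬x4). x4 = False.
(x5 ∨ x4 ∨ ¬x2) with x4 = False, x5 = False leaves only ¬x2, so x2 = False.

False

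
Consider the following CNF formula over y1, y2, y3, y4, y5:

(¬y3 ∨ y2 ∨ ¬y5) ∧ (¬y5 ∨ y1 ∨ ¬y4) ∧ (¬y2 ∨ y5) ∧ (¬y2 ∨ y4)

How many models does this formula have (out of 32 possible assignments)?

Split on y2, then y5.
  y2=1, y5=1: remaining (y1,y3,y4) ∈ {(1,0,1); (1,1,1)} — 2.
  y2=1, y5=0: a clause becomes empty — 0.
  y2=0, y5=1: remaining (y1,y3,y4) ∈ {(0,0,0); (1,0,0); (1,0,1)} — 3.
  y2=0, y5=0: y1, y3, y4 free → 2^3 = 8.
Total: 2 + 0 + 3 + 8 = 13.

13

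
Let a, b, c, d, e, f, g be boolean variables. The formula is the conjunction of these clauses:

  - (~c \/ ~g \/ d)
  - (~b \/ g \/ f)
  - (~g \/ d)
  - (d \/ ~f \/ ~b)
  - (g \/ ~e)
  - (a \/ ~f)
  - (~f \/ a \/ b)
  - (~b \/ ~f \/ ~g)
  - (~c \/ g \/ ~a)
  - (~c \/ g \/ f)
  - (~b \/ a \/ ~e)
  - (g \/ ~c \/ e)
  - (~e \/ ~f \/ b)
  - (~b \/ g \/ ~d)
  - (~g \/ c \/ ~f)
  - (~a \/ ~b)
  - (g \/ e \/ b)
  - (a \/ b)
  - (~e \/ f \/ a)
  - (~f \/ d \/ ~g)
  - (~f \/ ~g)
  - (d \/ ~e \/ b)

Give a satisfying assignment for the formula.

Set a = True and propagate.
  then b is forced to False.
Branch on c: take c = False.
For the remaining variables, d = True, e = False, f = False, g = True works.

a = T, b = F, c = F, d = T, e = F, f = F, g = T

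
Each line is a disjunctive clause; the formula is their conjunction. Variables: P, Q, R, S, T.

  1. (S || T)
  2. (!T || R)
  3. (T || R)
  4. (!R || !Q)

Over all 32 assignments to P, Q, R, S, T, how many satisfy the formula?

Satisfying assignments:
  P=F Q=F R=T S=F T=T
  P=F Q=F R=T S=T T=F
  P=F Q=F R=T S=T T=T
  P=T Q=F R=T S=F T=T
  P=T Q=F R=T S=T T=F
  P=T Q=F R=T S=T T=T
That's 6 in total.

6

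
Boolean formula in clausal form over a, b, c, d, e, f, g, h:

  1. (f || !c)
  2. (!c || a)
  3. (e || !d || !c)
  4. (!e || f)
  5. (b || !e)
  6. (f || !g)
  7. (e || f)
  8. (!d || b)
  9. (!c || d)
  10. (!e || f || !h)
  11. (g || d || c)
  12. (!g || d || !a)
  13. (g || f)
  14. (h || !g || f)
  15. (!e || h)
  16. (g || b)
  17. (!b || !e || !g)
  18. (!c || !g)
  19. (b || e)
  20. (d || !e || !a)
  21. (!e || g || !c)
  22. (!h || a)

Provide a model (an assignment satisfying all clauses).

a = True, b = True, c = False, d = True, e = False, f = True, g = True, h = False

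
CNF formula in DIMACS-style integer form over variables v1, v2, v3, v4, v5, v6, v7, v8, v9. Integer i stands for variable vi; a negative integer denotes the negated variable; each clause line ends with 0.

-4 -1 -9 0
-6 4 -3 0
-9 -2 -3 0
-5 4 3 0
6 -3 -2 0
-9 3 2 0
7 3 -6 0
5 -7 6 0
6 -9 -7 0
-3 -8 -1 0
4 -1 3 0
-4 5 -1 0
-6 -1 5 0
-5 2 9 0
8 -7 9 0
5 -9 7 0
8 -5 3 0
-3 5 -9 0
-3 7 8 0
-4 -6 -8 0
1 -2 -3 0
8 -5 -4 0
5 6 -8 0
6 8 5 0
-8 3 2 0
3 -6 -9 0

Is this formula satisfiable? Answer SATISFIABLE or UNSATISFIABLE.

SATISFIABLE

Set v1 = True and propagate.
For the remaining variables, v2 = True, v3 = False, v4 = True, v5 = True, v6 = False, v7 = False, v8 = True, v9 = False works.
So v1 = 1, v2 = 1, v3 = 0, v4 = 1, v5 = 1, v6 = 0, v7 = 0, v8 = 1, v9 = 0 is a satisfying assignment.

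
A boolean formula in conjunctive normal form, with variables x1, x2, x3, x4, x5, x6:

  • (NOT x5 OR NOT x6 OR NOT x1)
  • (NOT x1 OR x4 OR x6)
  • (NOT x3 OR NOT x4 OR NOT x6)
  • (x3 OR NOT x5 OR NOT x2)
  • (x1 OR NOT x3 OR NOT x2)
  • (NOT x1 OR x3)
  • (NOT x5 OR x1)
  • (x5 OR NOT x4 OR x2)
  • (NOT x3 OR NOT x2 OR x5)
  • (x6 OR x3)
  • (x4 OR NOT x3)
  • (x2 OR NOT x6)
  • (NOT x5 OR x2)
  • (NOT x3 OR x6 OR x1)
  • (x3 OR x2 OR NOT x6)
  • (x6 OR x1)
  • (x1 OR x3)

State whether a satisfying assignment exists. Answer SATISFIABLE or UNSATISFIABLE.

SATISFIABLE

Try x1 = True.
  then x3 is forced to True.
  then x4 is forced to True.
  then x6 is forced to False.
The remaining clauses are satisfied by x2 = True, x5 = True.
Every clause has at least one true literal under this assignment.
So x1=T, x2=T, x3=T, x4=T, x5=T, x6=F is a satisfying assignment.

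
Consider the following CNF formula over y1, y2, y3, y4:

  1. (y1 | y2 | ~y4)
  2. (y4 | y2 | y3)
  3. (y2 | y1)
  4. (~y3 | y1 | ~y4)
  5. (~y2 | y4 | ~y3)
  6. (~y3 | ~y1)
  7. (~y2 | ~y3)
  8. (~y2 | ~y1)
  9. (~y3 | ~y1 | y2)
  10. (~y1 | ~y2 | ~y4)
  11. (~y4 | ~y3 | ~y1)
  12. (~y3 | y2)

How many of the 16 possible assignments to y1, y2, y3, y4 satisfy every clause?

3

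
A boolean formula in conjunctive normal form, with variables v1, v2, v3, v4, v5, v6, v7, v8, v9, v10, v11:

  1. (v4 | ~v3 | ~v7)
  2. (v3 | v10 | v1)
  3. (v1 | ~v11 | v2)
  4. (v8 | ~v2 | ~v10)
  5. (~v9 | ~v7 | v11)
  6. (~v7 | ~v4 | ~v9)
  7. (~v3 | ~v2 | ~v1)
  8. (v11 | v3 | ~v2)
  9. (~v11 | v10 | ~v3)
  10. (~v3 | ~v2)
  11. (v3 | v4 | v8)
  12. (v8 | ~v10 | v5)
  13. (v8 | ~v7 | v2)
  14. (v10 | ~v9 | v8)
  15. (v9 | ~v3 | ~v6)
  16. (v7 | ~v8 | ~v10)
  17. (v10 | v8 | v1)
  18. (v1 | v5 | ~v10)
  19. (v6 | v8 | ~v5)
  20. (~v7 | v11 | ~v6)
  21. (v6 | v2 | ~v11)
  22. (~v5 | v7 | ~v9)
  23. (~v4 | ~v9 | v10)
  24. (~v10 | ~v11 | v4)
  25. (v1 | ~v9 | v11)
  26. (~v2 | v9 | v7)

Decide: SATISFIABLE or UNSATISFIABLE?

SATISFIABLE

Set v1 = True and propagate.
Branch on v2: take v2 = False.
The remaining clauses are satisfied by v3 = False, v4 = True, v5 = True, v6 = False, v7 = True, v8 = True, v9 = False, v10 = True, v11 = False.
Every clause has at least one true literal under this assignment.
So v1=T, v2=F, v3=F, v4=T, v5=T, v6=F, v7=T, v8=T, v9=F, v10=T, v11=F is a satisfying assignment.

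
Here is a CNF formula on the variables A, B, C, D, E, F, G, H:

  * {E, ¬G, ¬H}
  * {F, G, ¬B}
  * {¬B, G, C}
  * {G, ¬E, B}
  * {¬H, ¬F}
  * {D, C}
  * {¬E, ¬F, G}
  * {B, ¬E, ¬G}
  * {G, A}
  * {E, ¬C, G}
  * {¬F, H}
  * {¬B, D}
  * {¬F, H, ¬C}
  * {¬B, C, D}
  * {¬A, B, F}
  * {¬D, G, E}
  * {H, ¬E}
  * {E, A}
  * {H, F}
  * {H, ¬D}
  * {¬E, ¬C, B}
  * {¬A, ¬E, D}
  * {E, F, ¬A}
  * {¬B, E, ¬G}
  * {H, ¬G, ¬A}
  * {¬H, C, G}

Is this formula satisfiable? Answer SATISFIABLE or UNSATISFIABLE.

SATISFIABLE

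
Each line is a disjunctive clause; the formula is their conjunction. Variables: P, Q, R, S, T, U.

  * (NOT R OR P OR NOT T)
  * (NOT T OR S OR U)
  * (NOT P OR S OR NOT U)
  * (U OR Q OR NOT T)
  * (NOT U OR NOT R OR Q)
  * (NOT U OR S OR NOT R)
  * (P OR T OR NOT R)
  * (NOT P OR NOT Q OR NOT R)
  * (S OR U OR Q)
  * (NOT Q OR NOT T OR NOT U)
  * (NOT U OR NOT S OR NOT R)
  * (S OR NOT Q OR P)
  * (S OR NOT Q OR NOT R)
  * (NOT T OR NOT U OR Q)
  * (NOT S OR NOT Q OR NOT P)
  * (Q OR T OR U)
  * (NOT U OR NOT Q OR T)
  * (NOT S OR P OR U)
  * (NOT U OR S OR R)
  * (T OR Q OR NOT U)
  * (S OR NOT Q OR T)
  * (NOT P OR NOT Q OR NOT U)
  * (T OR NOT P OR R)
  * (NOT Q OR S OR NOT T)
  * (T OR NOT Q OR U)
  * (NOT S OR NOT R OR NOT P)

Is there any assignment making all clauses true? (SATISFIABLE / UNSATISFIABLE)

UNSATISFIABLE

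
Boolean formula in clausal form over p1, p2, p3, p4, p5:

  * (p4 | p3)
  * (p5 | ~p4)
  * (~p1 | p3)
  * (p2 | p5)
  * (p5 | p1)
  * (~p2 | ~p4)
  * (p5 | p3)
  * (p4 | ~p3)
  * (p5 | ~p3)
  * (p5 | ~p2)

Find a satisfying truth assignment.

p1=0, p2=0, p3=1, p4=1, p5=1

Check each clause:
  1. (p3 | p4) — p3 is true.
  2. (~p4 | p5) — p5 is true.
  3. (~p1 | p3) — p3 is true.
  4. (p2 | p5) — p5 is true.
  5. (p5 | p1) — p5 is true.
  6. (~p4 | ~p2) — ~p2 is true.
  7. (p5 | p3) — p3 is true.
  8. (~p3 | p4) — p4 is true.
  9. (~p3 | p5) — p5 is true.
  10. (p5 | ~p2) — p5 is true.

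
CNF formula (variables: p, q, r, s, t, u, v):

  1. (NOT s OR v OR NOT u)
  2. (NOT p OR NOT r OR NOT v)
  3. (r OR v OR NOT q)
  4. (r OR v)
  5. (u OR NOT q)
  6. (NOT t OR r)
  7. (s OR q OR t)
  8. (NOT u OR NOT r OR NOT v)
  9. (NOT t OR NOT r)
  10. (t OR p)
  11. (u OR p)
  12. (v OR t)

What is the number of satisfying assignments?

The models are:
  p=T q=F r=F s=T t=F u=F v=T
  p=T q=F r=F s=T t=F u=T v=T
  p=T q=T r=F s=F t=F u=T v=T
  p=T q=T r=F s=T t=F u=T v=T
Count: 4.

4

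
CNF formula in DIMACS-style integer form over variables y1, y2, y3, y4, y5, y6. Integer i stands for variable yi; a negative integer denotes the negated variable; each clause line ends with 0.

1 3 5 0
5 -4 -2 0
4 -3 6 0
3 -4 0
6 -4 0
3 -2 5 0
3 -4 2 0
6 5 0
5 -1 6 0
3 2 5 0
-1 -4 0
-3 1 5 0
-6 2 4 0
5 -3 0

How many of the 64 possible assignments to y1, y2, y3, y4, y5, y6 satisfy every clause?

10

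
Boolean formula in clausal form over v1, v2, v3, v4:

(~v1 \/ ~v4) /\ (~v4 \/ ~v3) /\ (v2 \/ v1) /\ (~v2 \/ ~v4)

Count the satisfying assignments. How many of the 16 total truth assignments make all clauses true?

The models are:
  v1=F v2=T v3=F v4=F
  v1=F v2=T v3=T v4=F
  v1=T v2=F v3=F v4=F
  v1=T v2=F v3=T v4=F
  v1=T v2=T v3=F v4=F
  v1=T v2=T v3=T v4=F
That's 6 in total.

6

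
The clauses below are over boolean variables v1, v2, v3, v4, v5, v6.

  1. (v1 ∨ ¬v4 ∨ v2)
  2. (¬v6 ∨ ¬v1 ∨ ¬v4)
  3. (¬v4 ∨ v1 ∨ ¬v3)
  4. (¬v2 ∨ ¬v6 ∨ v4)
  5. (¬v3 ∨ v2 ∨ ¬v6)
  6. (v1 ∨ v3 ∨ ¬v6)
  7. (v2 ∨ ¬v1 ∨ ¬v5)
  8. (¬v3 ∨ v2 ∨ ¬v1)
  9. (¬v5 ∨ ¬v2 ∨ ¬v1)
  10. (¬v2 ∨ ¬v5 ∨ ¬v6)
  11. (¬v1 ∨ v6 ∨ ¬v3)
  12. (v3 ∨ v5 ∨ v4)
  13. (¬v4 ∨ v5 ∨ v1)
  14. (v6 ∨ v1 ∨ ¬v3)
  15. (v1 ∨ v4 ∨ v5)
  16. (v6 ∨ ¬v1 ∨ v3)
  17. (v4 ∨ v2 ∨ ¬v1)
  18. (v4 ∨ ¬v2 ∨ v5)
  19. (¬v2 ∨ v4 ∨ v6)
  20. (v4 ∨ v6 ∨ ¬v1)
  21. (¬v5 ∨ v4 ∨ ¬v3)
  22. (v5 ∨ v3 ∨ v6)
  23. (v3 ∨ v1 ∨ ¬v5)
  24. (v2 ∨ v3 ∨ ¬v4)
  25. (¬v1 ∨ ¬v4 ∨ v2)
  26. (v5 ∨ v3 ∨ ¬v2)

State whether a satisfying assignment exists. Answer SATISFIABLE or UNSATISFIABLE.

UNSATISFIABLE

v1 = True:
  v2 = True:
    propagation gives v5=False, v4=True, v6=False, v3=False; an empty clause results — contradiction.
  v2 = False:
    propagation gives v5=False, v3=False, v4=True; an empty clause results — contradiction.
v1 = False:
  v3 = True:
    propagation gives v4=False, v6=True, v2=False; an empty clause results — contradiction.
  v3 = False:
    propagation gives v6=False, v5=True; an empty clause results — contradiction.
Every branch closes, so no satisfying assignment exists.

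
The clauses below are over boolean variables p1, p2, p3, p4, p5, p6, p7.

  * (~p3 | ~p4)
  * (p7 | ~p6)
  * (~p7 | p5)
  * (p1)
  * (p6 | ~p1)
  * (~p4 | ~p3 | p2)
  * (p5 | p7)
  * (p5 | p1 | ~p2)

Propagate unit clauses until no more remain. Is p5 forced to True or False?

True

Unit clause (p1) sets p1 = True.
From (p6 | ~p1) and p1 = True: p6 = True.
From (p7 | ~p6) and p6 = True: p7 = True.
(~p7 | p5): since p7 = True, the clause reduces to (p5). p5 = True.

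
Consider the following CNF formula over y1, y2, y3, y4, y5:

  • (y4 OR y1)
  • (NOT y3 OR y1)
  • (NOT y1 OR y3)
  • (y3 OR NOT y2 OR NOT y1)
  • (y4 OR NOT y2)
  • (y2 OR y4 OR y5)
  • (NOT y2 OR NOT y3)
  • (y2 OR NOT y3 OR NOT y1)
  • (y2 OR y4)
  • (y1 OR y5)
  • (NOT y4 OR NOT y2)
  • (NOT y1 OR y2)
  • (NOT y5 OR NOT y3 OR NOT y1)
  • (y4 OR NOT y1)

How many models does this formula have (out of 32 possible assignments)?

1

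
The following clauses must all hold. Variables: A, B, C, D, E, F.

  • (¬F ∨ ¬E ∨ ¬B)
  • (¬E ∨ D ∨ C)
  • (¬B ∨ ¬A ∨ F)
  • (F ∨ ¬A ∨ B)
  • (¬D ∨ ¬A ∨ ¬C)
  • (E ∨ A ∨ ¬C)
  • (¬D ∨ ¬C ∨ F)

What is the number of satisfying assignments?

23

Split on A, then C.
  A=T, C=T: remaining (B,D,E,F) ∈ {(F,F,F,T); (F,F,T,T); (T,F,F,T)} — 3.
  A=T, C=F: 5 of the 16 assignments to (B,D,E,F) work.
  A=F, C=T: remaining (B,D,E,F) ∈ {(F,F,T,F); (F,F,T,T); (F,T,T,T); (T,F,T,F)} — 4.
  A=F, C=F: 11 of the 16 assignments to (B,D,E,F) work.
Total: 3 + 5 + 4 + 11 = 23.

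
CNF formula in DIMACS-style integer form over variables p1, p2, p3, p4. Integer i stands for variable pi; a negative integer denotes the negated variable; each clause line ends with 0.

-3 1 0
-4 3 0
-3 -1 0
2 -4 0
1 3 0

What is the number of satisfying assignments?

2

Satisfying assignments:
  p1=T p2=F p3=F p4=F
  p1=T p2=T p3=F p4=F
That's 2 in total.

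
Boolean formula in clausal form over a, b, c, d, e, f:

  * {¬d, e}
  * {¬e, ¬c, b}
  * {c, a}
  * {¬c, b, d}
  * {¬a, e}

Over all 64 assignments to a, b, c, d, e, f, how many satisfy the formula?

18

Split on c, then e.
  c=T, e=T: forces b=T; a, d, f free → 2^3 = 8.
  c=T, e=F: remaining (a,b,d,f) ∈ {(F,T,F,F); (F,T,F,T)} — 2.
  c=F, e=T: forces a=T; b, d, f free → 2^3 = 8.
  c=F, e=F: a clause becomes empty — 0.
Total: 8 + 2 + 8 + 0 = 18.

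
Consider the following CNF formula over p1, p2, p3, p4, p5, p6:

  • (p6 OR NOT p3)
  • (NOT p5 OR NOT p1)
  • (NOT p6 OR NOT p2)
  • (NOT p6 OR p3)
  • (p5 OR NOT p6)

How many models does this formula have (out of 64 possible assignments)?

Case analysis on p6 and p3:
  p6=T, p3=T: remaining (p1,p2,p4,p5) ∈ {(F,F,F,T); (F,F,T,T)} — 2.
  p6=T, p3=F: a clause becomes empty — 0.
  p6=F, p3=T: a clause becomes empty — 0.
  p6=F, p3=F: p2, p4 free; 3 ways for (p1,p5) × 2^2 = 12.
Total: 2 + 0 + 0 + 12 = 14.

14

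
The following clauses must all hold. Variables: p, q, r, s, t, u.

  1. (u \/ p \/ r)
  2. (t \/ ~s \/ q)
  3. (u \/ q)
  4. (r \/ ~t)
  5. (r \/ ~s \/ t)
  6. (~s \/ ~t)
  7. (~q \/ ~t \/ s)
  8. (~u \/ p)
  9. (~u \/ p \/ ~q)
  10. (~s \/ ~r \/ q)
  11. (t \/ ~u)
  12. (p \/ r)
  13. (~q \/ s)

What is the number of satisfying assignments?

The models are:
  p=F q=T r=T s=T t=F u=F
  p=T q=F r=T s=F t=T u=T
  p=T q=T r=T s=T t=F u=F
That's 3 in total.

3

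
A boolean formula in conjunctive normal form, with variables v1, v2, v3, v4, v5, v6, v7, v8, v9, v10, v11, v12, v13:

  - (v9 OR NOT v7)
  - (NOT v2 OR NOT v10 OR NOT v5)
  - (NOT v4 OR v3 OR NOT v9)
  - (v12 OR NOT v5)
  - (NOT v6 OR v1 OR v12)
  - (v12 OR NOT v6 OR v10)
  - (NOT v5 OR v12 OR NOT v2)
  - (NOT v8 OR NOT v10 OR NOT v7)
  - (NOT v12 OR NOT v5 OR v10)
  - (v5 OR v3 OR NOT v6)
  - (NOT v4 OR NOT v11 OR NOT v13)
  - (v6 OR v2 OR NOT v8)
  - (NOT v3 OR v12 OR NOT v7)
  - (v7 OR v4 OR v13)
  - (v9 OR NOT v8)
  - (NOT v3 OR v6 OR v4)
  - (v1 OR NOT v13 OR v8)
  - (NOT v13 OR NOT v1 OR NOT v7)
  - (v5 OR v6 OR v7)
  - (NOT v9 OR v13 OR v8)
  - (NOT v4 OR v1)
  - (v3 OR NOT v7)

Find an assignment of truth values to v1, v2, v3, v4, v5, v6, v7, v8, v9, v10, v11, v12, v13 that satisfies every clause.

v1 = True, v2 = True, v3 = True, v4 = True, v5 = False, v6 = True, v7 = False, v8 = False, v9 = False, v10 = True, v11 = True, v12 = False, v13 = False

Check each clause:
  1. (NOT v7 OR v9) — NOT v7 is true.
  2. (NOT v10 OR NOT v2 OR NOT v5) — NOT v5 is true.
  3. (NOT v4 OR NOT v9 OR v3) — v3 is true.
  4. (v12 OR NOT v5) — NOT v5 is true.
  5. (NOT v6 OR v1 OR v12) — v1 is true.
  6. (v12 OR v10 OR NOT v6) — v10 is true.
  7. (NOT v5 OR v12 OR NOT v2) — NOT v5 is true.
  8. (NOT v10 OR NOT v8 OR NOT v7) — NOT v8 is true.
  9. (NOT v5 OR NOT v12 OR v10) — v10 is true.
  10. (v3 OR NOT v6 OR v5) — v3 is true.
  11. (NOT v4 OR NOT v13 OR NOT v11) — NOT v13 is true.
  12. (v6 OR v2 OR NOT v8) — NOT v8 is true.
  13. (v12 OR NOT v7 OR NOT v3) — NOT v7 is true.
  14. (v4 OR v7 OR v13) — v4 is true.
  15. (NOT v8 OR v9) — NOT v8 is true.
  16. (NOT v3 OR v4 OR v6) — v4 is true.
  17. (v1 OR v8 OR NOT v13) — v1 is true.
  18. (NOT v7 OR NOT v1 OR NOT v13) — NOT v7 is true.
  19. (v6 OR v5 OR v7) — v6 is true.
  20. (v8 OR NOT v9 OR v13) — NOT v9 is true.
  21. (NOT v4 OR v1) — v1 is true.
  22. (v3 OR NOT v7) — NOT v7 is true.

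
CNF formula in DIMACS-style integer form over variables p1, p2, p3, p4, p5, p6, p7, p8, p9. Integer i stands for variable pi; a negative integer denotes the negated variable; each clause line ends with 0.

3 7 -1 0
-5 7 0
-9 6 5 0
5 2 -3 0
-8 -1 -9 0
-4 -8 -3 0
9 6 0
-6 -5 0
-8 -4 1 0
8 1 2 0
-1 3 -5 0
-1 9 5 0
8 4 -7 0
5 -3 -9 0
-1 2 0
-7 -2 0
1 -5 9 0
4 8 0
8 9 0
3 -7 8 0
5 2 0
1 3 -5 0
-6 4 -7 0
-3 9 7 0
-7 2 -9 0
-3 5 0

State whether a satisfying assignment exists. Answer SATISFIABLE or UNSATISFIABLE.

SATISFIABLE

Try p1 = False.
For the remaining variables, p2 = True, p3 = False, p4 = False, p5 = False, p6 = True, p7 = False, p8 = True, p9 = True works.
Every clause has at least one true literal under this assignment.
So p1 = 0, p2 = 1, p3 = 0, p4 = 0, p5 = 0, p6 = 1, p7 = 0, p8 = 1, p9 = 1 is a satisfying assignment.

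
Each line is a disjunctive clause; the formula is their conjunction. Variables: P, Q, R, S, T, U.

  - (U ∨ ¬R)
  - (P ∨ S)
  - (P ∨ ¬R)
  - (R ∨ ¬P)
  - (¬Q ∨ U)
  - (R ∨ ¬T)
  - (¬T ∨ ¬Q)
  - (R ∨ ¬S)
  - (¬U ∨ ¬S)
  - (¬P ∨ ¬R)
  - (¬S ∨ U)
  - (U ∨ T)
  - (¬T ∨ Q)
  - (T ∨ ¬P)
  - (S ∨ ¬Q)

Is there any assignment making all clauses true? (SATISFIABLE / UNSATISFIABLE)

UNSATISFIABLE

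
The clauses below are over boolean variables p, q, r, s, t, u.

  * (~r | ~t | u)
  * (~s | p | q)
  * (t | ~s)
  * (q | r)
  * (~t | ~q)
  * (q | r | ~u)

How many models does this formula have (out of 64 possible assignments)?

15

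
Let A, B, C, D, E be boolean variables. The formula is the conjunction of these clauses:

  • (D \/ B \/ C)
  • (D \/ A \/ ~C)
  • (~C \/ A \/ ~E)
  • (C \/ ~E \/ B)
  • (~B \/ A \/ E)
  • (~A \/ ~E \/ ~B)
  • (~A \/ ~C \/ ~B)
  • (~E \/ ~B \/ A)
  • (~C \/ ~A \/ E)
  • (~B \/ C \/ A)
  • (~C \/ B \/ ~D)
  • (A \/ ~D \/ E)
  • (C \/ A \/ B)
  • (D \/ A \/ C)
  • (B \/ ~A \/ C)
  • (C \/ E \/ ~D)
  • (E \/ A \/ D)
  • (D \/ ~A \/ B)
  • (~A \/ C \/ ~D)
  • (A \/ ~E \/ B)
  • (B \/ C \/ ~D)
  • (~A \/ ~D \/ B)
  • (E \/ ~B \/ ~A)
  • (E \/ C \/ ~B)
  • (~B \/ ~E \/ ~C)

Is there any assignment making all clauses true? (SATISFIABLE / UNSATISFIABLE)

UNSATISFIABLE

A = True:
  B = True:
    propagation gives E=False; an empty clause results — contradiction.
  B = False:
    propagation gives C=True, E=True, D=False; an empty clause results — contradiction.
A = False:
  C = True:
    propagation gives D=True, E=False; an empty clause results — contradiction.
  C = False:
    propagation gives B=False; an empty clause results — contradiction.
Every branch closes, so no satisfying assignment exists.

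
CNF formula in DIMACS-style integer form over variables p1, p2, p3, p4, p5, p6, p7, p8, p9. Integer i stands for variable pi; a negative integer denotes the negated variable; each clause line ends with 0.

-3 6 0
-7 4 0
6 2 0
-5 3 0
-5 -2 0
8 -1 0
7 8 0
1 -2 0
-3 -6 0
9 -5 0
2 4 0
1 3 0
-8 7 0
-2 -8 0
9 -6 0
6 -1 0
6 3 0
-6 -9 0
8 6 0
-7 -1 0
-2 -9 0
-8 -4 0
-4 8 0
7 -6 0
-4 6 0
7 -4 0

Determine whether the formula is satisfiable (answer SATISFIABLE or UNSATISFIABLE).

p6 = True:
  propagation gives p3=False, p5=False, p1=True, p8=True; an empty clause results — contradiction.
p6 = False:
  propagation gives p3=False; an empty clause results — contradiction.
Every branch closes, so no satisfying assignment exists.

UNSATISFIABLE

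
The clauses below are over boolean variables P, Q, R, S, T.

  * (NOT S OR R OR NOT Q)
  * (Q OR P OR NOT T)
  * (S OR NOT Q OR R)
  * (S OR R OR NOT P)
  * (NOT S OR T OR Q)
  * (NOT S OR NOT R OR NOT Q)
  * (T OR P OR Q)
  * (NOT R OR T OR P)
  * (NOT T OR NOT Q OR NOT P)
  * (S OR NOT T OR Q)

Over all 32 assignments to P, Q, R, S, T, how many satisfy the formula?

The models are:
  P=F Q=T R=T S=F T=T
  P=T Q=F R=F S=T T=T
  P=T Q=F R=T S=F T=F
  P=T Q=F R=T S=T T=T
  P=T Q=T R=T S=F T=F
Count: 5.

5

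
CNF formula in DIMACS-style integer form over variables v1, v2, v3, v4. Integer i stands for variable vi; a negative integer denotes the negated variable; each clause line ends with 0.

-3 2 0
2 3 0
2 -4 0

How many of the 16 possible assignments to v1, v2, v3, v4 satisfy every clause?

Satisfying assignments:
  v1=0 v2=1 v3=0 v4=0
  v1=0 v2=1 v3=0 v4=1
  v1=0 v2=1 v3=1 v4=0
  v1=0 v2=1 v3=1 v4=1
  v1=1 v2=1 v3=0 v4=0
  v1=1 v2=1 v3=0 v4=1
  v1=1 v2=1 v3=1 v4=0
  v1=1 v2=1 v3=1 v4=1
That's 8 in total.

8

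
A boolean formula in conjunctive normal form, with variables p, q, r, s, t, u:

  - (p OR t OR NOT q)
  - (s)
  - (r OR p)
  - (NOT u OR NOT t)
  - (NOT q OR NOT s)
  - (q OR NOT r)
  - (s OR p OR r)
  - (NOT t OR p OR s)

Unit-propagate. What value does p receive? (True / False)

Unit clause (s) sets s = True.
(NOT s OR NOT q): since s = True, the clause reduces to (NOT q). q = False.
In (NOT r OR q), q is now false; NOT r must hold, so r = False.
From (r OR p) and r = False: p = True.

True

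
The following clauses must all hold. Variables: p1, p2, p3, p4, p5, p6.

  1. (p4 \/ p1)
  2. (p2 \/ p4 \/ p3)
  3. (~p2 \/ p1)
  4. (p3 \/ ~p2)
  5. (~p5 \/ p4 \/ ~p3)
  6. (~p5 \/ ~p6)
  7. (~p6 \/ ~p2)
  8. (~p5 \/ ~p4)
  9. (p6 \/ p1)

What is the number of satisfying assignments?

10

Case analysis on p2 and p4:
  p2=T, p4=T: remaining (p1,p3,p5,p6) ∈ {(T,T,F,F)} — 1.
  p2=T, p4=F: remaining (p1,p3,p5,p6) ∈ {(T,T,F,F)} — 1.
  p2=F, p4=T: p3 free; 3 ways for (p1,p5,p6) × 2^1 = 6.
  p2=F, p4=F: remaining (p1,p3,p5,p6) ∈ {(T,T,F,F); (T,T,F,T)} — 2.
Total: 1 + 1 + 6 + 2 = 10.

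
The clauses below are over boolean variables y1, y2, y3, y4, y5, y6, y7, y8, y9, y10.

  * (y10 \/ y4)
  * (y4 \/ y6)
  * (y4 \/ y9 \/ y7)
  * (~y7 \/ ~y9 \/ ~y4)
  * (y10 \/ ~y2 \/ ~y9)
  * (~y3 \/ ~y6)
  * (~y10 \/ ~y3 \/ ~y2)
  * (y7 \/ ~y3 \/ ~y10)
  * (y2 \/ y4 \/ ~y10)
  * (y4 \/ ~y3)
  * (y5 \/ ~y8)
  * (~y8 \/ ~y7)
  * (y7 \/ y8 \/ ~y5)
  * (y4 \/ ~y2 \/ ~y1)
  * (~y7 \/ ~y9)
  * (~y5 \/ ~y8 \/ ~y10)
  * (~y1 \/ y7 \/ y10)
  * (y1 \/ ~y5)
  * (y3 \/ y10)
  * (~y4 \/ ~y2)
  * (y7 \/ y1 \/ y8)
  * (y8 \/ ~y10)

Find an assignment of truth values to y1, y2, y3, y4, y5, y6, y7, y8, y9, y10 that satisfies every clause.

y1=1  y2=0  y3=1  y4=1  y5=1  y6=0  y7=1  y8=0  y9=0  y10=0

Set y1 = True and propagate.
For the remaining variables, y2 = False, y3 = True, y4 = True, y5 = True, y6 = False, y7 = True, y8 = False, y9 = False, y10 = False works.
Every clause has at least one true literal under this assignment.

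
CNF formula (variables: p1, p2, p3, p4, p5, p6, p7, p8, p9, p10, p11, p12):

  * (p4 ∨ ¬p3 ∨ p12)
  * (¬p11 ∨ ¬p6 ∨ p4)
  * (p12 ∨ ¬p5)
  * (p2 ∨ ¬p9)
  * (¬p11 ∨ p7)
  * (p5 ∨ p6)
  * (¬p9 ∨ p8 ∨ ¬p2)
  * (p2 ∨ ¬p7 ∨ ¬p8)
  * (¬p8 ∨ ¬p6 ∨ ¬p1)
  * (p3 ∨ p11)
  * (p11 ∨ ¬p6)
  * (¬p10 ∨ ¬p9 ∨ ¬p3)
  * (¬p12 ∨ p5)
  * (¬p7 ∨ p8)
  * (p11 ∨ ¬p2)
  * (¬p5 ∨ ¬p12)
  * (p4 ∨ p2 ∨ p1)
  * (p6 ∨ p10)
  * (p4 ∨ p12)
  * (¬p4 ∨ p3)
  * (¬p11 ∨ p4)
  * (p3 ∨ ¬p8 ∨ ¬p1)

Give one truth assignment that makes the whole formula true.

Try p1 = False.
Try p2 = True.
  then p11 is forced to True.
  then p7 is forced to True.
  then p8 is forced to True.
  then p4 is forced to True.
  then p3 is forced to True.
The remaining clauses are satisfied by p5 = False, p6 = True, p9 = True, p10 = False, p12 = False.

p1=F  p2=T  p3=T  p4=T  p5=F  p6=T  p7=T  p8=T  p9=T  p10=F  p11=T  p12=F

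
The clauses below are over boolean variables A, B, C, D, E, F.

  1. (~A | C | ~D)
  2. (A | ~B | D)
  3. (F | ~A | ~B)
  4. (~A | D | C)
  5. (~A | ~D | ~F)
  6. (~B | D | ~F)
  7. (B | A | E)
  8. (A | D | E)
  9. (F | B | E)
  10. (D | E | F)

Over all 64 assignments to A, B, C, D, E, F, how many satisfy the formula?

20

Case analysis on A and D:
  A=T, D=T: remaining (B,C,E,F) ∈ {(F,T,T,F)} — 1.
  A=T, D=F: remaining (B,C,E,F) ∈ {(F,T,F,T); (F,T,T,F); (F,T,T,T)} — 3.
  A=F, D=T: C, F free; 3 ways for (B,E) × 2^2 = 12.
  A=F, D=F: remaining (B,C,E,F) ∈ {(F,F,T,F); (F,F,T,T); (F,T,T,F); (F,T,T,T)} — 4.
Total: 1 + 3 + 12 + 4 = 20.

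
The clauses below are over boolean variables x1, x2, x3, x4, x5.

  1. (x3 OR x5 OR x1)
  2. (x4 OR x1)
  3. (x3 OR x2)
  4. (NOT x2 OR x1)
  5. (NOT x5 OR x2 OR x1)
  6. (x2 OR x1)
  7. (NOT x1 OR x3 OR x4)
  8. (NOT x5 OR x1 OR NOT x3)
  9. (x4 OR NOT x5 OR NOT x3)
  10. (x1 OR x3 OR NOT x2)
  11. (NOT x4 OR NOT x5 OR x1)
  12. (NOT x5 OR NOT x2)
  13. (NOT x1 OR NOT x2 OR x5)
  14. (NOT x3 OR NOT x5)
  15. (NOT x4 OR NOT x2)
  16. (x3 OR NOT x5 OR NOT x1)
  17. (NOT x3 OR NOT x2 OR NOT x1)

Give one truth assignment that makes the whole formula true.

x1=T  x2=F  x3=T  x4=T  x5=F

Branch on x1: take x1 = True.
Set x2 = False and propagate.
  then x3 is forced to True.
  then x5 is forced to False.
x4 is now unconstrained; take x4 = True.
Every clause has at least one true literal under this assignment.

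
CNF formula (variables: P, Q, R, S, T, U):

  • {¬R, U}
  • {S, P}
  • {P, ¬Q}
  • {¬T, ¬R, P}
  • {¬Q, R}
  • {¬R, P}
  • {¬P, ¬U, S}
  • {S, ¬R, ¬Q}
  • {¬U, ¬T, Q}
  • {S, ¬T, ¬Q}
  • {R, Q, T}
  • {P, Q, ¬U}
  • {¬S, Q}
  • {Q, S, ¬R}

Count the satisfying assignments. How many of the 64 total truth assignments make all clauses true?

Satisfying assignments:
  P=T Q=F R=F S=F T=T U=F
  P=T Q=T R=T S=T T=F U=T
  P=T Q=T R=T S=T T=T U=T
That's 3 in total.

3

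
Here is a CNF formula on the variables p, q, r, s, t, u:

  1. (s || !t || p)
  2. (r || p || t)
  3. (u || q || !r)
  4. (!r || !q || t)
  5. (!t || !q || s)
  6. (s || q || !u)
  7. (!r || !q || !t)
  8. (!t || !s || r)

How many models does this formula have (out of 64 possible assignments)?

12

Case analysis on t and q:
  t=1, q=1: a clause becomes empty — 0.
  t=1, q=0: remaining (p,r,s,u) ∈ {(0,1,1,1); (1,0,0,0); (1,1,1,1)} — 3.
  t=0, q=1: remaining (p,r,s,u) ∈ {(1,0,0,0); (1,0,0,1); (1,0,1,0); (1,0,1,1)} — 4.
  t=0, q=0: 5 of the 16 assignments to (p,r,s,u) work.
Total: 0 + 3 + 4 + 5 = 12.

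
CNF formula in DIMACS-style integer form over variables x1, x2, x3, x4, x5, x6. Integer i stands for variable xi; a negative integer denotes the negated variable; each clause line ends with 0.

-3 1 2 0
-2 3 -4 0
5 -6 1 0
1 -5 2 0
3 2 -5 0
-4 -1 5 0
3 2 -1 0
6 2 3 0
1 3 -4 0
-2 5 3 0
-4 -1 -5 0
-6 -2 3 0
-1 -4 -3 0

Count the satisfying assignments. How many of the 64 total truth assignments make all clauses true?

Case analysis on x3 and x1:
  x3=T, x1=T: forces x4=F; x2, x5, x6 free → 2^3 = 8.
  x3=T, x1=F: x4 free; 3 ways for (x2,x5,x6) × 2^1 = 6.
  x3=F, x1=T: remaining (x2,x4,x5,x6) ∈ {(T,F,T,F)} — 1.
  x3=F, x1=F: remaining (x2,x4,x5,x6) ∈ {(T,F,T,F)} — 1.
Total: 8 + 6 + 1 + 1 = 16.

16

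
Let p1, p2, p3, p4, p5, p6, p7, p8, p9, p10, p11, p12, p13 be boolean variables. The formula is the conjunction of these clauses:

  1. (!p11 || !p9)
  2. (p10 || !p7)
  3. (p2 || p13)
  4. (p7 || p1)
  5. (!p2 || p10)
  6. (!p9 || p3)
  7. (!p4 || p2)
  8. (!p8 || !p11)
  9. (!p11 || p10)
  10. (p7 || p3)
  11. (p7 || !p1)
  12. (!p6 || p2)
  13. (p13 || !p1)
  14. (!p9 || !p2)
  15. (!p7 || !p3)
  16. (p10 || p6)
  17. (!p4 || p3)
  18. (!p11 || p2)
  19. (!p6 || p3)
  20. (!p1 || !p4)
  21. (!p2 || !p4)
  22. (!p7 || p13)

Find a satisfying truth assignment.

p1=False  p2=False  p3=False  p4=False  p5=False  p6=False  p7=True  p8=False  p9=False  p10=True  p11=False  p12=False  p13=True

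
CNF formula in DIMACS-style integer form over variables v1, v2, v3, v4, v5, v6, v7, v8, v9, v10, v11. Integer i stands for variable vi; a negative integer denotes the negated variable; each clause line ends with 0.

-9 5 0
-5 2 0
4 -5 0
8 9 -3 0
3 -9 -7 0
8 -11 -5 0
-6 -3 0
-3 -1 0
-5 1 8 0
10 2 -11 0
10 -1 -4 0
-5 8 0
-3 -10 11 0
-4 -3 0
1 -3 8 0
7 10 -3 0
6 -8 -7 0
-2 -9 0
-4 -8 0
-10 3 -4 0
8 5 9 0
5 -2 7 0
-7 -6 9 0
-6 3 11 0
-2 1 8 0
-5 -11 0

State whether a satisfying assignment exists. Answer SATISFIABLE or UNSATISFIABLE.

SATISFIABLE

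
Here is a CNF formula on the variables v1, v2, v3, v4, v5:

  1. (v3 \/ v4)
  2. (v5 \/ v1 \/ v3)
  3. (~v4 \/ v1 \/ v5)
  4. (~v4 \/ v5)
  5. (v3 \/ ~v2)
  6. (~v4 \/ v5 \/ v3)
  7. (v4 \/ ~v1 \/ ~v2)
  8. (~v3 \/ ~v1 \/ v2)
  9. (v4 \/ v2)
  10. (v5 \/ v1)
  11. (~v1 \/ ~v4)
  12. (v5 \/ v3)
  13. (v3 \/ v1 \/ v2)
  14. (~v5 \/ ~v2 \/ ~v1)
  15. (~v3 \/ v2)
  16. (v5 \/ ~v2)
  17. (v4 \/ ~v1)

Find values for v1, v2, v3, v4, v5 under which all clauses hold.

v1=False  v2=True  v3=True  v4=True  v5=True

Set v1 = False and propagate.
  then v5 is forced to True.
For the remaining variables, v2 = True, v3 = True, v4 = True works.
Check each clause:
  1. (v3 \/ v4) — v3 is true.
  2. (v3 \/ v5 \/ v1) — v3 is true.
  3. (~v4 \/ v1 \/ v5) — v5 is true.
  4. (~v4 \/ v5) — v5 is true.
  5. (~v2 \/ v3) — v3 is true.
  6. (v3 \/ ~v4 \/ v5) — v3 is true.
  7. (~v1 \/ ~v2 \/ v4) — v4 is true.
  8. (~v3 \/ ~v1 \/ v2) — v2 is true.
  9. (v4 \/ v2) — v2 is true.
  10. (v5 \/ v1) — v5 is true.
  11. (~v1 \/ ~v4) — ~v1 is true.
  12. (v3 \/ v5) — v3 is true.
  13. (v1 \/ v2 \/ v3) — v2 is true.
  14. (~v5 \/ ~v1 \/ ~v2) — ~v1 is true.
  15. (v2 \/ ~v3) — v2 is true.
  16. (v5 \/ ~v2) — v5 is true.
  17. (v4 \/ ~v1) — v4 is true.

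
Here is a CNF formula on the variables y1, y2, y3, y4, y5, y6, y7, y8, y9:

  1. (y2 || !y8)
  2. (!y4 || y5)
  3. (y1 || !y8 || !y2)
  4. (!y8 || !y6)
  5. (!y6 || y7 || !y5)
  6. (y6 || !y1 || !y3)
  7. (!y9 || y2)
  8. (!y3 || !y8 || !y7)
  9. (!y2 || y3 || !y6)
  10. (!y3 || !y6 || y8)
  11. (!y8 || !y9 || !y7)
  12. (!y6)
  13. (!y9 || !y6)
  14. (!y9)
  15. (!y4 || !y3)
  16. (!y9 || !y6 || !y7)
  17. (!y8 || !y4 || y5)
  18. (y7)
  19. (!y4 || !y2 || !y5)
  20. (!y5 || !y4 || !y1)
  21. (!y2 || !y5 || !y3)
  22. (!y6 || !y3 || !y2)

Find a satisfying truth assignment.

y1=True, y2=True, y3=False, y4=False, y5=True, y6=False, y7=True, y8=False, y9=False

Check each clause:
  1. (y2 || !y8) — !y8 is true.
  2. (y5 || !y4) — !y4 is true.
  3. (!y8 || !y2 || y1) — !y8 is true.
  4. (!y6 || !y8) — !y8 is true.
  5. (!y5 || !y6 || y7) — !y6 is true.
  6. (y6 || !y3 || !y1) — !y3 is true.
  7. (!y9 || y2) — y2 is true.
  8. (!y3 || !y7 || !y8) — !y8 is true.
  9. (y3 || !y6 || !y2) — !y6 is true.
  10. (y8 || !y3 || !y6) — !y6 is true.
  11. (!y9 || !y8 || !y7) — !y8 is true.
  12. (!y6) — !y6 is true.
  13. (!y9 || !y6) — !y6 is true.
  14. (!y9) — !y9 is true.
  15. (!y4 || !y3) — !y4 is true.
  16. (!y7 || !y9 || !y6) — !y6 is true.
  17. (!y4 || y5 || !y8) — !y8 is true.
  18. (y7) — y7 is true.
  19. (!y2 || !y5 || !y4) — !y4 is true.
  20. (!y1 || !y5 || !y4) — !y4 is true.
  21. (!y3 || !y2 || !y5) — !y3 is true.
  22. (!y3 || !y6 || !y2) — !y6 is true.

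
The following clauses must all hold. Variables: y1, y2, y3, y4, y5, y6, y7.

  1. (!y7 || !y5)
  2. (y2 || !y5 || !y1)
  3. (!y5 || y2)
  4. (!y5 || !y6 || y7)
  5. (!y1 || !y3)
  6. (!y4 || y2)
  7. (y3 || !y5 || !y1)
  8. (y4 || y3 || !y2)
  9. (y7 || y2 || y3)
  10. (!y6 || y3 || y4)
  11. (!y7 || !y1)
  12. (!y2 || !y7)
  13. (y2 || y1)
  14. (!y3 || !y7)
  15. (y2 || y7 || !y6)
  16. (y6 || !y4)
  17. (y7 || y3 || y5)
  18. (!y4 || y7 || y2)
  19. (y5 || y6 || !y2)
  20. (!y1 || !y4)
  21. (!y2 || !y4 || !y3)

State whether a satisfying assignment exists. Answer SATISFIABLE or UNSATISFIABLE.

SATISFIABLE

Branch on y1: take y1 = False.
  then y2 is forced to True.
  then y7 is forced to False.
Try y3 = True.
  then y4 is forced to False.
Branch on y5: take y5 = False.
  then y6 is forced to True.
Every clause has at least one true literal under this assignment.
So y1=False, y2=True, y3=True, y4=False, y5=False, y6=True, y7=False is a satisfying assignment.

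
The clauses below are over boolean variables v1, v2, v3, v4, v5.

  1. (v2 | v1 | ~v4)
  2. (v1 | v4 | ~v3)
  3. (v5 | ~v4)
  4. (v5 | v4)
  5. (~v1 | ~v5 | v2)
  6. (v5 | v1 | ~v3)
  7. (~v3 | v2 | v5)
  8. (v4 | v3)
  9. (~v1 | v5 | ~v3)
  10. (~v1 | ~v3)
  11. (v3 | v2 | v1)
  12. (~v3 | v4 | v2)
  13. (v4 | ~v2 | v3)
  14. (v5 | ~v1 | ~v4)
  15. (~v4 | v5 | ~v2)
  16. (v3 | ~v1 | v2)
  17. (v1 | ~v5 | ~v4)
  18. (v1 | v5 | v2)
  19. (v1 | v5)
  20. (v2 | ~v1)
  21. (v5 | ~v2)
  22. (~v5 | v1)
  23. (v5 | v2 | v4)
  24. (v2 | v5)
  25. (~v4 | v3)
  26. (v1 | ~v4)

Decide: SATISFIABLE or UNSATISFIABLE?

UNSATISFIABLE

v1 = True:
  propagation gives v3=False, v4=True; an empty clause results — contradiction.
v1 = False:
  propagation gives v5=True; an empty clause results — contradiction.
Every branch closes, so no satisfying assignment exists.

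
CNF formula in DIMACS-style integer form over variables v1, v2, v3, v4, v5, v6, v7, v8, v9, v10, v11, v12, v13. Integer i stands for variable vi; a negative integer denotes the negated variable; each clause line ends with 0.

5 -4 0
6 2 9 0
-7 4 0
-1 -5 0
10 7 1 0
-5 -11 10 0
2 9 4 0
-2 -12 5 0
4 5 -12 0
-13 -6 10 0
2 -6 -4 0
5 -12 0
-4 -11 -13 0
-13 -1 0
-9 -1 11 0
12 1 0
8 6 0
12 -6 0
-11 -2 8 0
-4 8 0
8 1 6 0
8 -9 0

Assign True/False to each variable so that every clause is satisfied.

v8 occurs only positively in the remaining clauses — set v8 = True.
v10 occurs only positively in the remaining clauses — set v10 = True.
Try v1 = False.
  then v12 is forced to True.
  then v5 is forced to True.
For the remaining variables, v2 = True, v3 = False, v4 = True, v6 = True, v7 = False, v9 = True, v11 = True, v13 = False works.

v1=F, v2=T, v3=F, v4=T, v5=T, v6=T, v7=F, v8=T, v9=T, v10=T, v11=T, v12=T, v13=F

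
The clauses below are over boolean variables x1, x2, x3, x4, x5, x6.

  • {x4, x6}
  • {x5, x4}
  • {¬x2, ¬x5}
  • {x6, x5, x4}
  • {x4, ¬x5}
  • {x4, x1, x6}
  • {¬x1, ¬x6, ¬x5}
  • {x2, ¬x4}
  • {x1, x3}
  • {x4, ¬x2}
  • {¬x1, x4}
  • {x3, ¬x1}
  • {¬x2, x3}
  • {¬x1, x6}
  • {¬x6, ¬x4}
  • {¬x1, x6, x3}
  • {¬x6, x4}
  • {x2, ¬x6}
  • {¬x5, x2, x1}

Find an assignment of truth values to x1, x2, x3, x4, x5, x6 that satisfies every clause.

x1=F, x2=T, x3=T, x4=T, x5=F, x6=F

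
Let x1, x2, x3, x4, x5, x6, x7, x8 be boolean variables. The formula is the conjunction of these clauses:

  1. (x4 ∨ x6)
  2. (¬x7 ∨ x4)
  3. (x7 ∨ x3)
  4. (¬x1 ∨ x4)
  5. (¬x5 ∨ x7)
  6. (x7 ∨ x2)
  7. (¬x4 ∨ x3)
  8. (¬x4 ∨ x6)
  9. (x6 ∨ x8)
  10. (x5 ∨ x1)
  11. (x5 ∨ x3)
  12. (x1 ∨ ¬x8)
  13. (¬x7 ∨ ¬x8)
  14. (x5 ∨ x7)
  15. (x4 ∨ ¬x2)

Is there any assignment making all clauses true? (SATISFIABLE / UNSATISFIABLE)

SATISFIABLE

x3 occurs only positively in the remaining clauses — set x3 = True.
Pure literal: x6 appears only positively; assign x6 = True.
Set x1 = False and propagate.
  then x5 is forced to True.
  then x7 is forced to True.
  then x4 is forced to True.
  then x8 is forced to False.
x2 is now unconstrained; take x2 = False.
Every clause has at least one true literal under this assignment.
So x1 = F  x2 = F  x3 = T  x4 = T  x5 = T  x6 = T  x7 = T  x8 = F is a satisfying assignment.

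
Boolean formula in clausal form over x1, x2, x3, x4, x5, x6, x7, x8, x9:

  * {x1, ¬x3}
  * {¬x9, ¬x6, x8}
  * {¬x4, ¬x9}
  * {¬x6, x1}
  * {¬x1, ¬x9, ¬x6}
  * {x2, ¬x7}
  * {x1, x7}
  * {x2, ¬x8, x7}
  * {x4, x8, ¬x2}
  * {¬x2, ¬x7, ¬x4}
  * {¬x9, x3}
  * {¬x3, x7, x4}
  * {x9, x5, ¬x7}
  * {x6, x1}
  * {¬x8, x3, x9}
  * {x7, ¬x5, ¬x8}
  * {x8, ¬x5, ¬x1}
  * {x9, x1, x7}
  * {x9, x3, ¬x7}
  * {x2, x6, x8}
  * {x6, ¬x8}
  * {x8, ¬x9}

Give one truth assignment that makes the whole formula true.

Try x1 = True.
Branch on x2: take x2 = False.
  then x7 is forced to False.
  then x8 is forced to False.
  then x5 is forced to False.
  then x6 is forced to True.
  then x9 is forced to False.
Try x3 = False.
x4 is now unconstrained; take x4 = False.
Check each clause:
  1. {¬x3, x1} — x1 is true.
  2. {x8, ¬x6, ¬x9} — ¬x9 is true.
  3. {¬x9, ¬x4} — ¬x4 is true.
  4. {¬x6, x1} — x1 is true.
  5. {¬x9, ¬x6, ¬x1} — ¬x9 is true.
  6. {¬x7, x2} — ¬x7 is true.
  7. {x7, x1} — x1 is true.
  8. {x7, x2, ¬x8} — ¬x8 is true.
  9. {x4, x8, ¬x2} — ¬x2 is true.
  10. {¬x2, ¬x4, ¬x7} — ¬x7 is true.
  11. {¬x9, x3} — ¬x9 is true.
  12. {¬x3, x4, x7} — ¬x3 is true.
  13. {x9, x5, ¬x7} — ¬x7 is true.
  14. {x1, x6} — x1 is true.
  15. {¬x8, x9, x3} — ¬x8 is true.
  16. {¬x5, ¬x8, x7} — ¬x8 is true.
  17. {x8, ¬x1, ¬x5} — ¬x5 is true.
  18. {x9, x1, x7} — x1 is true.
  19. {x9, x3, ¬x7} — ¬x7 is true.
  20. {x8, x2, x6} — x6 is true.
  21. {¬x8, x6} — ¬x8 is true.
  22. {x8, ¬x9} — ¬x9 is true.

x1=True, x2=False, x3=False, x4=False, x5=False, x6=True, x7=False, x8=False, x9=False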